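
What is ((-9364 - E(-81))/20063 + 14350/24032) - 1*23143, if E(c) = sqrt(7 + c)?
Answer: -5579213761943/241077008 - I*sqrt(74)/20063 ≈ -23143.0 - 0.00042877*I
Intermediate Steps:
((-9364 - E(-81))/20063 + 14350/24032) - 1*23143 = ((-9364 - sqrt(7 - 81))/20063 + 14350/24032) - 1*23143 = ((-9364 - sqrt(-74))*(1/20063) + 14350*(1/24032)) - 23143 = ((-9364 - I*sqrt(74))*(1/20063) + 7175/12016) - 23143 = ((-9364/20063 - I*sqrt(74)/20063) + 7175/12016) - 23143 = (31434201/241077008 - I*sqrt(74)/20063) - 23143 = -5579213761943/241077008 - I*sqrt(74)/20063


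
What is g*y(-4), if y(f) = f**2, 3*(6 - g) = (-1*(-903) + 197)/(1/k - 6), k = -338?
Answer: 6533152/6087 ≈ 1073.3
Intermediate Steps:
g = 408322/6087 (g = 6 - (-1*(-903) + 197)/(3*(1/(-338) - 6)) = 6 - (903 + 197)/(3*(-1/338 - 6)) = 6 - 1100/(3*(-2029/338)) = 6 - 1100*(-338)/(3*2029) = 6 - 1/3*(-371800/2029) = 6 + 371800/6087 = 408322/6087 ≈ 67.081)
g*y(-4) = (408322/6087)*(-4)**2 = (408322/6087)*16 = 6533152/6087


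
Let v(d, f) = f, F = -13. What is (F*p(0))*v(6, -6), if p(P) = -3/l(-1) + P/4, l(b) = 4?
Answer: -117/2 ≈ -58.500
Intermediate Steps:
p(P) = -¾ + P/4 (p(P) = -3/4 + P/4 = -3*¼ + P*(¼) = -¾ + P/4)
(F*p(0))*v(6, -6) = -13*(-¾ + (¼)*0)*(-6) = -13*(-¾ + 0)*(-6) = -13*(-¾)*(-6) = (39/4)*(-6) = -117/2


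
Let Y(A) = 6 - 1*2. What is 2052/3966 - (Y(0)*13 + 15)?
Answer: -43945/661 ≈ -66.483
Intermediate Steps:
Y(A) = 4 (Y(A) = 6 - 2 = 4)
2052/3966 - (Y(0)*13 + 15) = 2052/3966 - (4*13 + 15) = 2052*(1/3966) - (52 + 15) = 342/661 - 1*67 = 342/661 - 67 = -43945/661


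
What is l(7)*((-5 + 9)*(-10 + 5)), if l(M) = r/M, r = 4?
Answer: -80/7 ≈ -11.429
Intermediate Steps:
l(M) = 4/M
l(7)*((-5 + 9)*(-10 + 5)) = (4/7)*((-5 + 9)*(-10 + 5)) = (4*(⅐))*(4*(-5)) = (4/7)*(-20) = -80/7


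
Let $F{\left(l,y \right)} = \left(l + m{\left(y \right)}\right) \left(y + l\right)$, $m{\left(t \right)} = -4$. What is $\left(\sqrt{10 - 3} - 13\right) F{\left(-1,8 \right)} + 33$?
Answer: $488 - 35 \sqrt{7} \approx 395.4$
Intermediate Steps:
$F{\left(l,y \right)} = \left(-4 + l\right) \left(l + y\right)$ ($F{\left(l,y \right)} = \left(l - 4\right) \left(y + l\right) = \left(-4 + l\right) \left(l + y\right)$)
$\left(\sqrt{10 - 3} - 13\right) F{\left(-1,8 \right)} + 33 = \left(\sqrt{10 - 3} - 13\right) \left(\left(-1\right)^{2} - -4 - 32 - 8\right) + 33 = \left(\sqrt{7} - 13\right) \left(1 + 4 - 32 - 8\right) + 33 = \left(-13 + \sqrt{7}\right) \left(-35\right) + 33 = \left(455 - 35 \sqrt{7}\right) + 33 = 488 - 35 \sqrt{7}$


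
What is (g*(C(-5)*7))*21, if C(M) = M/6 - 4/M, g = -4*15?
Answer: 294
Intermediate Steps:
g = -60
C(M) = -4/M + M/6 (C(M) = M*(⅙) - 4/M = M/6 - 4/M = -4/M + M/6)
(g*(C(-5)*7))*21 = -60*(-4/(-5) + (⅙)*(-5))*7*21 = -60*(-4*(-⅕) - ⅚)*7*21 = -60*(⅘ - ⅚)*7*21 = -(-2)*7*21 = -60*(-7/30)*21 = 14*21 = 294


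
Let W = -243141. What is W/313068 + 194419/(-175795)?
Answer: -34536446529/18345263020 ≈ -1.8826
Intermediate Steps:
W/313068 + 194419/(-175795) = -243141/313068 + 194419/(-175795) = -243141*1/313068 + 194419*(-1/175795) = -81047/104356 - 194419/175795 = -34536446529/18345263020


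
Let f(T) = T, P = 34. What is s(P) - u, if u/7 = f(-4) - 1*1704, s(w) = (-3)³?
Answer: 11929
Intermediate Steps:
s(w) = -27
u = -11956 (u = 7*(-4 - 1*1704) = 7*(-4 - 1704) = 7*(-1708) = -11956)
s(P) - u = -27 - 1*(-11956) = -27 + 11956 = 11929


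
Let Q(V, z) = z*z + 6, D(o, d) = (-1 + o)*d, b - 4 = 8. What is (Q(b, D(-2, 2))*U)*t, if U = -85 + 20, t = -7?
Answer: 19110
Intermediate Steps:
b = 12 (b = 4 + 8 = 12)
D(o, d) = d*(-1 + o)
Q(V, z) = 6 + z**2 (Q(V, z) = z**2 + 6 = 6 + z**2)
U = -65
(Q(b, D(-2, 2))*U)*t = ((6 + (2*(-1 - 2))**2)*(-65))*(-7) = ((6 + (2*(-3))**2)*(-65))*(-7) = ((6 + (-6)**2)*(-65))*(-7) = ((6 + 36)*(-65))*(-7) = (42*(-65))*(-7) = -2730*(-7) = 19110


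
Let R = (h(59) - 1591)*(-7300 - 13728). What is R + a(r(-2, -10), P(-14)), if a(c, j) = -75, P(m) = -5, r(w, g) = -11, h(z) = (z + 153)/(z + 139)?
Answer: 3309862859/99 ≈ 3.3433e+7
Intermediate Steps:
h(z) = (153 + z)/(139 + z)
R = 3309870284/99 (R = ((153 + 59)/(139 + 59) - 1591)*(-7300 - 13728) = (212/198 - 1591)*(-21028) = ((1/198)*212 - 1591)*(-21028) = (106/99 - 1591)*(-21028) = -157403/99*(-21028) = 3309870284/99 ≈ 3.3433e+7)
R + a(r(-2, -10), P(-14)) = 3309870284/99 - 75 = 3309862859/99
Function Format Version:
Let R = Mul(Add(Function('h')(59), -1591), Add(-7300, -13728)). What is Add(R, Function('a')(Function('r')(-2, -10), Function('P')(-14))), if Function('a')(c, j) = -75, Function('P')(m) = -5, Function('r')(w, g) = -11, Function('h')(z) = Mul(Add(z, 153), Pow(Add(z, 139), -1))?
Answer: Rational(3309862859, 99) ≈ 3.3433e+7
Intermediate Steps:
Function('h')(z) = Mul(Pow(Add(139, z), -1), Add(153, z)) (Function('h')(z) = Mul(Add(153, z), Pow(Add(139, z), -1)) = Mul(Pow(Add(139, z), -1), Add(153, z)))
R = Rational(3309870284, 99) (R = Mul(Add(Mul(Pow(Add(139, 59), -1), Add(153, 59)), -1591), Add(-7300, -13728)) = Mul(Add(Mul(Pow(198, -1), 212), -1591), -21028) = Mul(Add(Mul(Rational(1, 198), 212), -1591), -21028) = Mul(Add(Rational(106, 99), -1591), -21028) = Mul(Rational(-157403, 99), -21028) = Rational(3309870284, 99) ≈ 3.3433e+7)
Add(R, Function('a')(Function('r')(-2, -10), Function('P')(-14))) = Add(Rational(3309870284, 99), -75) = Rational(3309862859, 99)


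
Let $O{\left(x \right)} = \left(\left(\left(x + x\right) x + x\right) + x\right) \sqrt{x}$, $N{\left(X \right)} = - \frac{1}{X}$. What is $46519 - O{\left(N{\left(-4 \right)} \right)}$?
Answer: $\frac{744299}{16} \approx 46519.0$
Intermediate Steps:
$O{\left(x \right)} = \sqrt{x} \left(2 x + 2 x^{2}\right)$ ($O{\left(x \right)} = \left(\left(2 x x + x\right) + x\right) \sqrt{x} = \left(\left(2 x^{2} + x\right) + x\right) \sqrt{x} = \left(\left(x + 2 x^{2}\right) + x\right) \sqrt{x} = \left(2 x + 2 x^{2}\right) \sqrt{x} = \sqrt{x} \left(2 x + 2 x^{2}\right)$)
$46519 - O{\left(N{\left(-4 \right)} \right)} = 46519 - 2 \left(- \frac{1}{-4}\right)^{\frac{3}{2}} \left(1 - \frac{1}{-4}\right) = 46519 - 2 \left(\left(-1\right) \left(- \frac{1}{4}\right)\right)^{\frac{3}{2}} \left(1 - - \frac{1}{4}\right) = 46519 - \frac{2 \left(1 + \frac{1}{4}\right)}{8} = 46519 - 2 \cdot \frac{1}{8} \cdot \frac{5}{4} = 46519 - \frac{5}{16} = \frac{744299}{16}$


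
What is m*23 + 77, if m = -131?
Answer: -2936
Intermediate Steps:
m*23 + 77 = -131*23 + 77 = -3013 + 77 = -2936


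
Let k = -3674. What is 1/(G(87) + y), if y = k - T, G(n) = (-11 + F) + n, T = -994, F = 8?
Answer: -1/2596 ≈ -0.00038521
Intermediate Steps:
G(n) = -3 + n (G(n) = (-11 + 8) + n = -3 + n)
y = -2680 (y = -3674 - 1*(-994) = -3674 + 994 = -2680)
1/(G(87) + y) = 1/((-3 + 87) - 2680) = 1/(84 - 2680) = 1/(-2596) = -1/2596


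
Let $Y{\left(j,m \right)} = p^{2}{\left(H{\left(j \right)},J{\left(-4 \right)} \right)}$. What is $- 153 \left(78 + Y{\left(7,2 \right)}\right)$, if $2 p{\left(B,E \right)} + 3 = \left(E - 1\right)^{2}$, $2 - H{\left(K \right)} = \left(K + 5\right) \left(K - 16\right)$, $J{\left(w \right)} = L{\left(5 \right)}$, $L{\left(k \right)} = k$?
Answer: $- \frac{73593}{4} \approx -18398.0$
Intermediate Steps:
$J{\left(w \right)} = 5$
$H{\left(K \right)} = 2 - \left(-16 + K\right) \left(5 + K\right)$ ($H{\left(K \right)} = 2 - \left(K + 5\right) \left(K - 16\right) = 2 - \left(5 + K\right) \left(K - 16\right) = 2 - \left(5 + K\right) \left(-16 + K\right) = 2 - \left(-16 + K\right) \left(5 + K\right)$)
$p{\left(B,E \right)} = - \frac{3}{2} + \frac{\left(-1 + E\right)^{2}}{2}$ ($p{\left(B,E \right)} = - \frac{3}{2} + \frac{\left(E - 1\right)^{2}}{2} = - \frac{3}{2} + \frac{\left(-1 + E\right)^{2}}{2}$)
$Y{\left(j,m \right)} = \frac{169}{4}$ ($Y{\left(j,m \right)} = \left(- \frac{3}{2} + \frac{\left(-1 + 5\right)^{2}}{2}\right)^{2} = \left(- \frac{3}{2} + \frac{4^{2}}{2}\right)^{2} = \left(- \frac{3}{2} + \frac{1}{2} \cdot 16\right)^{2} = \left(- \frac{3}{2} + 8\right)^{2} = \left(\frac{13}{2}\right)^{2} = \frac{169}{4}$)
$- 153 \left(78 + Y{\left(7,2 \right)}\right) = - 153 \left(78 + \frac{169}{4}\right) = \left(-153\right) \frac{481}{4} = - \frac{73593}{4}$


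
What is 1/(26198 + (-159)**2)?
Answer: 1/51479 ≈ 1.9425e-5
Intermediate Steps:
1/(26198 + (-159)**2) = 1/(26198 + 25281) = 1/51479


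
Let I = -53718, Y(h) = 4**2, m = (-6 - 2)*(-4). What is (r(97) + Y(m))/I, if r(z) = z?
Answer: -113/53718 ≈ -0.0021036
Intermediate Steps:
m = 32 (m = -8*(-4) = 32)
Y(h) = 16
(r(97) + Y(m))/I = (97 + 16)/(-53718) = 113*(-1/53718) = -113/53718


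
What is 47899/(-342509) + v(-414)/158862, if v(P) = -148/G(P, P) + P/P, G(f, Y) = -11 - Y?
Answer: -1022157676073/7309300299158 ≈ -0.13984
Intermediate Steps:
v(P) = 1 - 148/(-11 - P) (v(P) = -148/(-11 - P) + P/P = -148/(-11 - P) + 1 = 1 - 148/(-11 - P))
47899/(-342509) + v(-414)/158862 = 47899/(-342509) + ((159 - 414)/(11 - 414))/158862 = 47899*(-1/342509) + (-255/(-403))*(1/158862) = -47899/342509 - 1/403*(-255)*(1/158862) = -47899/342509 + (255/403)*(1/158862) = -47899/342509 + 85/21340462 = -1022157676073/7309300299158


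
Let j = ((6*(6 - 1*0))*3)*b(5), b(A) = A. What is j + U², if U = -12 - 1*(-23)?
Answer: 661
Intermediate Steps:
U = 11 (U = -12 + 23 = 11)
j = 540 (j = ((6*(6 - 1*0))*3)*5 = ((6*(6 + 0))*3)*5 = ((6*6)*3)*5 = (36*3)*5 = 108*5 = 540)
j + U² = 540 + 11² = 540 + 121 = 661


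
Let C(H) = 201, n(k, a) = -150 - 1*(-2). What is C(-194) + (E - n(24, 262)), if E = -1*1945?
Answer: -1596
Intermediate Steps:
n(k, a) = -148 (n(k, a) = -150 + 2 = -148)
E = -1945
C(-194) + (E - n(24, 262)) = 201 + (-1945 - 1*(-148)) = 201 + (-1945 + 148) = 201 - 1797 = -1596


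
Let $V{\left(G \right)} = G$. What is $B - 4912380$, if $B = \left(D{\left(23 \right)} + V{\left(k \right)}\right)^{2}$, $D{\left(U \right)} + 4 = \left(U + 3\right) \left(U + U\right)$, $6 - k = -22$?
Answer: $-3423980$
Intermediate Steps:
$k = 28$ ($k = 6 - -22 = 6 + 22 = 28$)
$D{\left(U \right)} = -4 + 2 U \left(3 + U\right)$ ($D{\left(U \right)} = -4 + \left(U + 3\right) \left(U + U\right) = -4 + \left(3 + U\right) 2 U = -4 + 2 U \left(3 + U\right)$)
$B = 1488400$ ($B = \left(\left(-4 + 2 \cdot 23^{2} + 6 \cdot 23\right) + 28\right)^{2} = \left(\left(-4 + 2 \cdot 529 + 138\right) + 28\right)^{2} = \left(\left(-4 + 1058 + 138\right) + 28\right)^{2} = \left(1192 + 28\right)^{2} = 1220^{2} = 1488400$)
$B - 4912380 = 1488400 - 4912380 = -3423980$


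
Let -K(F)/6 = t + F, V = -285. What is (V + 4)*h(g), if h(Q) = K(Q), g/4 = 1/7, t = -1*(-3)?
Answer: 42150/7 ≈ 6021.4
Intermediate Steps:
t = 3
K(F) = -18 - 6*F (K(F) = -6*(3 + F) = -18 - 6*F)
g = 4/7 ≈ 0.57143
h(Q) = -18 - 6*Q
(V + 4)*h(g) = (-285 + 4)*(-18 - 6*4/7) = -281*(-18 - 24/7) = -281*(-150/7) = 42150/7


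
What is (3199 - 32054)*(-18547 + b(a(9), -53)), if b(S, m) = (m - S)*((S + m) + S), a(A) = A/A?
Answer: 455707015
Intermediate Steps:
a(A) = 1
b(S, m) = (m - S)*(m + 2*S)
(3199 - 32054)*(-18547 + b(a(9), -53)) = (3199 - 32054)*(-18547 + ((-53)² - 2*1² + 1*(-53))) = -28855*(-18547 + (2809 - 2*1 - 53)) = -28855*(-18547 + (2809 - 2 - 53)) = -28855*(-18547 + 2754) = -28855*(-15793) = 455707015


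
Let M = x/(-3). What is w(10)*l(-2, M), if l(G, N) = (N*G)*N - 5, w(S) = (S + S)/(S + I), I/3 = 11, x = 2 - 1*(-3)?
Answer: -1900/387 ≈ -4.9096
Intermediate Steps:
x = 5 (x = 2 + 3 = 5)
I = 33 (I = 3*11 = 33)
M = -5/3 (M = 5/(-3) = 5*(-1/3) = -5/3 ≈ -1.6667)
w(S) = 2*S/(33 + S) (w(S) = (S + S)/(S + 33) = (2*S)/(33 + S) = 2*S/(33 + S))
l(G, N) = -5 + G*N**2 (l(G, N) = (G*N)*N - 5 = G*N**2 - 5 = -5 + G*N**2)
w(10)*l(-2, M) = (2*10/(33 + 10))*(-5 - 2*(-5/3)**2) = (2*10/43)*(-5 - 2*25/9) = (2*10*(1/43))*(-5 - 50/9) = (20/43)*(-95/9) = -1900/387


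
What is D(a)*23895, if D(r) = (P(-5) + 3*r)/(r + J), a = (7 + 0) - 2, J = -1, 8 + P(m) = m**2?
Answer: 191160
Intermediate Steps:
P(m) = -8 + m**2
a = 5 (a = 7 - 2 = 5)
D(r) = (17 + 3*r)/(-1 + r) (D(r) = ((-8 + (-5)**2) + 3*r)/(r - 1) = ((-8 + 25) + 3*r)/(-1 + r) = (17 + 3*r)/(-1 + r))
D(a)*23895 = ((17 + 3*5)/(-1 + 5))*23895 = ((17 + 15)/4)*23895 = ((1/4)*32)*23895 = 8*23895 = 191160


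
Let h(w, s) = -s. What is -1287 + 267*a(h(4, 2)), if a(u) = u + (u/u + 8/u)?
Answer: -2622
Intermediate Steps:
a(u) = 1 + u + 8/u (a(u) = u + (1 + 8/u) = 1 + u + 8/u)
-1287 + 267*a(h(4, 2)) = -1287 + 267*(1 - 1*2 + 8/((-1*2))) = -1287 + 267*(1 - 2 + 8/(-2)) = -1287 + 267*(1 - 2 + 8*(-1/2)) = -1287 + 267*(1 - 2 - 4) = -1287 + 267*(-5) = -1287 - 1335 = -2622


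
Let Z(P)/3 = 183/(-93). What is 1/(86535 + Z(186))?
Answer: 31/2682402 ≈ 1.1557e-5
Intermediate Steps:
Z(P) = -183/31 (Z(P) = 3*(183/(-93)) = 3*(183*(-1/93)) = 3*(-61/31) = -183/31)
1/(86535 + Z(186)) = 1/(86535 - 183/31) = 1/(2682402/31) = 31/2682402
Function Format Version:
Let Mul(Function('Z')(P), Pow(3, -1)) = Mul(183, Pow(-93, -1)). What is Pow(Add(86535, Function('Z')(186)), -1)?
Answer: Rational(31, 2682402) ≈ 1.1557e-5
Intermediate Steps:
Function('Z')(P) = Rational(-183, 31) (Function('Z')(P) = Mul(3, Mul(183, Pow(-93, -1))) = Mul(3, Mul(183, Rational(-1, 93))) = Mul(3, Rational(-61, 31)) = Rational(-183, 31))
Pow(Add(86535, Function('Z')(186)), -1) = Pow(Add(86535, Rational(-183, 31)), -1) = Pow(Rational(2682402, 31), -1) = Rational(31, 2682402)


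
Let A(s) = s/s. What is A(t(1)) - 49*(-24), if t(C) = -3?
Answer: 1177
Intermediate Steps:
A(s) = 1
A(t(1)) - 49*(-24) = 1 - 49*(-24) = 1 + 1176 = 1177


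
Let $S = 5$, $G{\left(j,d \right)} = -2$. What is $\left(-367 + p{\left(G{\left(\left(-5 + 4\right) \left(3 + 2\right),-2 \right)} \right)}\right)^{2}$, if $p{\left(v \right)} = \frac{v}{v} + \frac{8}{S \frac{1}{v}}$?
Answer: $\frac{3407716}{25} \approx 1.3631 \cdot 10^{5}$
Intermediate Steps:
$p{\left(v \right)} = 1 + \frac{8 v}{5}$ ($p{\left(v \right)} = \frac{v}{v} + \frac{8}{5 \frac{1}{v}} = 1 + 8 \frac{v}{5} = 1 + \frac{8 v}{5}$)
$\left(-367 + p{\left(G{\left(\left(-5 + 4\right) \left(3 + 2\right),-2 \right)} \right)}\right)^{2} = \left(-367 + \left(1 + \frac{8}{5} \left(-2\right)\right)\right)^{2} = \left(-367 + \left(1 - \frac{16}{5}\right)\right)^{2} = \left(-367 - \frac{11}{5}\right)^{2} = \left(- \frac{1846}{5}\right)^{2} = \frac{3407716}{25}$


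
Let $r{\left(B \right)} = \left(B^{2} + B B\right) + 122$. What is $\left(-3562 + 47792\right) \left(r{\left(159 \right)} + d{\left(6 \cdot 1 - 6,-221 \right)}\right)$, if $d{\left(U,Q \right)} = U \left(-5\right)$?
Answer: $2241753320$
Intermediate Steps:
$d{\left(U,Q \right)} = - 5 U$
$r{\left(B \right)} = 122 + 2 B^{2}$ ($r{\left(B \right)} = \left(B^{2} + B^{2}\right) + 122 = 2 B^{2} + 122 = 122 + 2 B^{2}$)
$\left(-3562 + 47792\right) \left(r{\left(159 \right)} + d{\left(6 \cdot 1 - 6,-221 \right)}\right) = \left(-3562 + 47792\right) \left(\left(122 + 2 \cdot 159^{2}\right) - 5 \left(6 \cdot 1 - 6\right)\right) = 44230 \left(\left(122 + 2 \cdot 25281\right) - 5 \left(6 - 6\right)\right) = 44230 \left(\left(122 + 50562\right) - 0\right) = 44230 \left(50684 + 0\right) = 44230 \cdot 50684 = 2241753320$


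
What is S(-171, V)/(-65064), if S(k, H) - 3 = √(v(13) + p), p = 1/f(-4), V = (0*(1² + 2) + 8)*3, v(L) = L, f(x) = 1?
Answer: -1/21688 - √14/65064 ≈ -0.00010362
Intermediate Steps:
V = 24 (V = (0*(1 + 2) + 8)*3 = (0*3 + 8)*3 = (0 + 8)*3 = 8*3 = 24)
p = 1 (p = 1/1 = 1)
S(k, H) = 3 + √14 (S(k, H) = 3 + √(13 + 1) = 3 + √14)
S(-171, V)/(-65064) = (3 + √14)/(-65064) = (3 + √14)*(-1/65064) = -1/21688 - √14/65064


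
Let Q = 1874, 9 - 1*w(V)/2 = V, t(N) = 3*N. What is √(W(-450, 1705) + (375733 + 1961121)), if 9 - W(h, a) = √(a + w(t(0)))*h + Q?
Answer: √(2334989 + 450*√1723) ≈ 1534.2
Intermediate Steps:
w(V) = 18 - 2*V
W(h, a) = -1865 - h*√(18 + a) (W(h, a) = 9 - (√(a + (18 - 6*0))*h + 1874) = 9 - (√(a + (18 - 2*0))*h + 1874) = 9 - (√(a + (18 + 0))*h + 1874) = 9 - (√(a + 18)*h + 1874) = 9 - (√(18 + a)*h + 1874) = 9 - (h*√(18 + a) + 1874) = 9 - (1874 + h*√(18 + a)) = 9 + (-1874 - h*√(18 + a)) = -1865 - h*√(18 + a))
√(W(-450, 1705) + (375733 + 1961121)) = √((-1865 - 1*(-450)*√(18 + 1705)) + (375733 + 1961121)) = √((-1865 - 1*(-450)*√1723) + 2336854) = √((-1865 + 450*√1723) + 2336854) = √(2334989 + 450*√1723)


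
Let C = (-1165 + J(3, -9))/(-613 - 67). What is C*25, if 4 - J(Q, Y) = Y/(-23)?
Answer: 16695/391 ≈ 42.698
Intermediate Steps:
J(Q, Y) = 4 + Y/23 (J(Q, Y) = 4 - Y/(-23) = 4 - Y*(-1)/23 = 4 - (-1)*Y/23 = 4 + Y/23)
C = 3339/1955 (C = (-1165 + (4 + (1/23)*(-9)))/(-613 - 67) = (-1165 + (4 - 9/23))/(-680) = (-1165 + 83/23)*(-1/680) = -26712/23*(-1/680) = 3339/1955 ≈ 1.7079)
C*25 = (3339/1955)*25 = 16695/391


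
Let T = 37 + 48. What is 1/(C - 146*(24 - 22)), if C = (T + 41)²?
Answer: 1/15584 ≈ 6.4168e-5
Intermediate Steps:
T = 85
C = 15876 (C = (85 + 41)² = 126² = 15876)
1/(C - 146*(24 - 22)) = 1/(15876 - 146*(24 - 22)) = 1/(15876 - 146*2) = 1/(15876 - 292) = 1/15584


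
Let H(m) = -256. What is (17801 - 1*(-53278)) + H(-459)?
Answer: 70823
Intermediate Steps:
(17801 - 1*(-53278)) + H(-459) = (17801 - 1*(-53278)) - 256 = (17801 + 53278) - 256 = 71079 - 256 = 70823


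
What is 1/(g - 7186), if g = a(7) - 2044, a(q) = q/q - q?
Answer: -1/9236 ≈ -0.00010827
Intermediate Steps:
a(q) = 1 - q
g = -2050 (g = (1 - 1*7) - 2044 = (1 - 7) - 2044 = -6 - 2044 = -2050)
1/(g - 7186) = 1/(-2050 - 7186) = 1/(-9236) = -1/9236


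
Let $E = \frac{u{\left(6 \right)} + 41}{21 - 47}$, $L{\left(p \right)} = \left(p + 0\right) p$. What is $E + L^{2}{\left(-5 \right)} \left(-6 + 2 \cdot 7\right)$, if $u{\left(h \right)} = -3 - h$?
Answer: $\frac{64984}{13} \approx 4998.8$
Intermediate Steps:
$L{\left(p \right)} = p^{2}$ ($L{\left(p \right)} = p p = p^{2}$)
$E = - \frac{16}{13}$ ($E = \frac{\left(-3 - 6\right) + 41}{21 - 47} = \frac{\left(-3 - 6\right) + 41}{-26} = \left(-9 + 41\right) \left(- \frac{1}{26}\right) = 32 \left(- \frac{1}{26}\right) = - \frac{16}{13} \approx -1.2308$)
$E + L^{2}{\left(-5 \right)} \left(-6 + 2 \cdot 7\right) = - \frac{16}{13} + \left(\left(-5\right)^{2}\right)^{2} \left(-6 + 2 \cdot 7\right) = - \frac{16}{13} + 25^{2} \left(-6 + 14\right) = - \frac{16}{13} + 625 \cdot 8 = - \frac{16}{13} + 5000 = \frac{64984}{13}$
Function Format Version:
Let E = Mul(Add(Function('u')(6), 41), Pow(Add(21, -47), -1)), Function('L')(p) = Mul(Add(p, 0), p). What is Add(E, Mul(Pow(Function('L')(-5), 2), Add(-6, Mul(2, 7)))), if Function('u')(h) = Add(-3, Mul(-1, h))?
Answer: Rational(64984, 13) ≈ 4998.8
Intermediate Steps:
Function('L')(p) = Pow(p, 2) (Function('L')(p) = Mul(p, p) = Pow(p, 2))
E = Rational(-16, 13) (E = Mul(Add(Add(-3, Mul(-1, 6)), 41), Pow(Add(21, -47), -1)) = Mul(Add(Add(-3, -6), 41), Pow(-26, -1)) = Mul(Add(-9, 41), Rational(-1, 26)) = Mul(32, Rational(-1, 26)) = Rational(-16, 13) ≈ -1.2308)
Add(E, Mul(Pow(Function('L')(-5), 2), Add(-6, Mul(2, 7)))) = Add(Rational(-16, 13), Mul(Pow(Pow(-5, 2), 2), Add(-6, Mul(2, 7)))) = Add(Rational(-16, 13), Mul(Pow(25, 2), Add(-6, 14))) = Add(Rational(-16, 13), Mul(625, 8)) = Add(Rational(-16, 13), 5000) = Rational(64984, 13)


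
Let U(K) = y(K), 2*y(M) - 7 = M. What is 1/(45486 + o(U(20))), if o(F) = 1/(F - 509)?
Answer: 991/45076624 ≈ 2.1985e-5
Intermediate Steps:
y(M) = 7/2 + M/2
U(K) = 7/2 + K/2
o(F) = 1/(-509 + F)
1/(45486 + o(U(20))) = 1/(45486 + 1/(-509 + (7/2 + (1/2)*20))) = 1/(45486 + 1/(-509 + (7/2 + 10))) = 1/(45486 + 1/(-509 + 27/2)) = 1/(45486 + 1/(-991/2)) = 1/(45486 - 2/991) = 1/(45076624/991) = 991/45076624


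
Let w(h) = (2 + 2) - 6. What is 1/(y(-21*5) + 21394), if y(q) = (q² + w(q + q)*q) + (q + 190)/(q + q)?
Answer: 42/1370401 ≈ 3.0648e-5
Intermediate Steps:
w(h) = -2 (w(h) = 4 - 6 = -2)
y(q) = q² - 2*q + (190 + q)/(2*q) (y(q) = (q² - 2*q) + (q + 190)/(q + q) = (q² - 2*q) + (190 + q)/((2*q)) = (q² - 2*q) + (190 + q)*(1/(2*q)) = (q² - 2*q) + (190 + q)/(2*q) = q² - 2*q + (190 + q)/(2*q))
1/(y(-21*5) + 21394) = 1/((½ + (-21*5)² - (-42)*5 + 95/((-21*5))) + 21394) = 1/((½ + (-105)² - 2*(-105) + 95/(-105)) + 21394) = 1/((½ + 11025 + 210 + 95*(-1/105)) + 21394) = 1/((½ + 11025 + 210 - 19/21) + 21394) = 1/(471853/42 + 21394) = 1/(1370401/42) = 42/1370401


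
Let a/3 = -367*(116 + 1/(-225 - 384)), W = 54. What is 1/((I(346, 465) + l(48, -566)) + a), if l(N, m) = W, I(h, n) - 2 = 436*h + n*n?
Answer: 203/48602830 ≈ 4.1767e-6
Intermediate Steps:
I(h, n) = 2 + n² + 436*h (I(h, n) = 2 + (436*h + n*n) = 2 + (436*h + n²) = 2 + (n² + 436*h) = 2 + n² + 436*h)
l(N, m) = 54
a = -25925981/203 (a = 3*(-367*(116 + 1/(-225 - 384))) = 3*(-367*(116 + 1/(-609))) = 3*(-367*(116 - 1/609)) = 3*(-367*70643/609) = 3*(-25925981/609) = -25925981/203 ≈ -1.2771e+5)
1/((I(346, 465) + l(48, -566)) + a) = 1/(((2 + 465² + 436*346) + 54) - 25925981/203) = 1/(((2 + 216225 + 150856) + 54) - 25925981/203) = 1/((367083 + 54) - 25925981/203) = 1/(367137 - 25925981/203) = 1/(48602830/203) = 203/48602830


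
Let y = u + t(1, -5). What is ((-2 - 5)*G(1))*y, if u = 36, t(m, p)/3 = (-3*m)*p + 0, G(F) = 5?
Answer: -2835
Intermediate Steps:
t(m, p) = -9*m*p (t(m, p) = 3*((-3*m)*p + 0) = 3*(-3*m*p + 0) = 3*(-3*m*p) = -9*m*p)
y = 81 (y = 36 - 9*1*(-5) = 36 + 45 = 81)
((-2 - 5)*G(1))*y = ((-2 - 5)*5)*81 = -7*5*81 = -35*81 = -2835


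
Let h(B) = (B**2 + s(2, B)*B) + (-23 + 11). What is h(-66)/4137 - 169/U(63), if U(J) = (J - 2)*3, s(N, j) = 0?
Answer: 31933/252357 ≈ 0.12654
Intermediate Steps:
U(J) = -6 + 3*J (U(J) = (-2 + J)*3 = -6 + 3*J)
h(B) = -12 + B**2 (h(B) = (B**2 + 0*B) + (-23 + 11) = (B**2 + 0) - 12 = B**2 - 12 = -12 + B**2)
h(-66)/4137 - 169/U(63) = (-12 + (-66)**2)/4137 - 169/(-6 + 3*63) = (-12 + 4356)*(1/4137) - 169/(-6 + 189) = 4344*(1/4137) - 169/183 = 1448/1379 - 169*1/183 = 1448/1379 - 169/183 = 31933/252357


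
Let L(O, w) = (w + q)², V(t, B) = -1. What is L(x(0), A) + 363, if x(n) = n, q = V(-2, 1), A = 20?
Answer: 724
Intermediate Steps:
q = -1
L(O, w) = (-1 + w)² (L(O, w) = (w - 1)² = (-1 + w)²)
L(x(0), A) + 363 = (-1 + 20)² + 363 = 19² + 363 = 361 + 363 = 724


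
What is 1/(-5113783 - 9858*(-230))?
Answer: -1/2846443 ≈ -3.5132e-7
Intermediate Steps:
1/(-5113783 - 9858*(-230)) = 1/(-5113783 + 2267340) = 1/(-2846443) = -1/2846443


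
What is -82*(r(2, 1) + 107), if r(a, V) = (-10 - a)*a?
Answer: -6806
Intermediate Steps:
r(a, V) = a*(-10 - a)
-82*(r(2, 1) + 107) = -82*(-1*2*(10 + 2) + 107) = -82*(-1*2*12 + 107) = -82*(-24 + 107) = -82*83 = -6806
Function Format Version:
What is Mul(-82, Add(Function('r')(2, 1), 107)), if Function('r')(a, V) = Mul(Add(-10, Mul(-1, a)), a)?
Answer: -6806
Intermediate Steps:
Function('r')(a, V) = Mul(a, Add(-10, Mul(-1, a)))
Mul(-82, Add(Function('r')(2, 1), 107)) = Mul(-82, Add(Mul(-1, 2, Add(10, 2)), 107)) = Mul(-82, Add(Mul(-1, 2, 12), 107)) = Mul(-82, Add(-24, 107)) = Mul(-82, 83) = -6806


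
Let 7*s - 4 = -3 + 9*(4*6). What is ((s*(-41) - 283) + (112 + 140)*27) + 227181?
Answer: 232431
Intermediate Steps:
s = 31 (s = 4/7 + (-3 + 9*(4*6))/7 = 4/7 + (-3 + 9*24)/7 = 4/7 + (-3 + 216)/7 = 4/7 + (1/7)*213 = 4/7 + 213/7 = 31)
((s*(-41) - 283) + (112 + 140)*27) + 227181 = ((31*(-41) - 283) + (112 + 140)*27) + 227181 = ((-1271 - 283) + 252*27) + 227181 = (-1554 + 6804) + 227181 = 5250 + 227181 = 232431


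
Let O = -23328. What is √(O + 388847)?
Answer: √365519 ≈ 604.58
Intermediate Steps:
√(O + 388847) = √(-23328 + 388847) = √365519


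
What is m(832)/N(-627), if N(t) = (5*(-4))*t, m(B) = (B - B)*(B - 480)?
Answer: 0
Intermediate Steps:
m(B) = 0 (m(B) = 0*(-480 + B) = 0)
N(t) = -20*t
m(832)/N(-627) = 0/((-20*(-627))) = 0/12540 = 0*(1/12540) = 0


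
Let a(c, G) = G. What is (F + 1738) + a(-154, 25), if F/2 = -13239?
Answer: -24715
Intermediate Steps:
F = -26478 (F = 2*(-13239) = -26478)
(F + 1738) + a(-154, 25) = (-26478 + 1738) + 25 = -24740 + 25 = -24715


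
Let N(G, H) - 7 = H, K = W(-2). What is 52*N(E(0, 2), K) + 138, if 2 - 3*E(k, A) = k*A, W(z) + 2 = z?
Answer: 294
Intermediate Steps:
W(z) = -2 + z
E(k, A) = ⅔ - A*k/3 (E(k, A) = ⅔ - k*A/3 = ⅔ - A*k/3)
K = -4 (K = -2 - 2 = -4)
N(G, H) = 7 + H
52*N(E(0, 2), K) + 138 = 52*(7 - 4) + 138 = 52*3 + 138 = 156 + 138 = 294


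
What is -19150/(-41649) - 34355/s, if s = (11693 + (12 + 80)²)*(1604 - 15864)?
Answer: 122352983431/266034209204 ≈ 0.45991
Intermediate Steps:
s = -287438820 (s = (11693 + 92²)*(-14260) = (11693 + 8464)*(-14260) = 20157*(-14260) = -287438820)
-19150/(-41649) - 34355/s = -19150/(-41649) - 34355/(-287438820) = -19150*(-1/41649) - 34355*(-1/287438820) = 19150/41649 + 6871/57487764 = 122352983431/266034209204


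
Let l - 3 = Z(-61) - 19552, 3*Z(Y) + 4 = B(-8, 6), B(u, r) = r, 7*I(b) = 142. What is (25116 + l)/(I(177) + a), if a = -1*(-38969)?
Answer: 116921/818775 ≈ 0.14280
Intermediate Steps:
I(b) = 142/7 (I(b) = (1/7)*142 = 142/7)
a = 38969
Z(Y) = 2/3 (Z(Y) = -4/3 + (1/3)*6 = -4/3 + 2 = 2/3)
l = -58645/3 (l = 3 + (2/3 - 19552) = 3 - 58654/3 = -58645/3 ≈ -19548.)
(25116 + l)/(I(177) + a) = (25116 - 58645/3)/(142/7 + 38969) = 16703/(3*(272925/7)) = (16703/3)*(7/272925) = 116921/818775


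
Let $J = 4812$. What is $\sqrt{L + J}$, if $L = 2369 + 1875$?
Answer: $4 \sqrt{566} \approx 95.163$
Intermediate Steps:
$L = 4244$
$\sqrt{L + J} = \sqrt{4244 + 4812} = \sqrt{9056} = 4 \sqrt{566}$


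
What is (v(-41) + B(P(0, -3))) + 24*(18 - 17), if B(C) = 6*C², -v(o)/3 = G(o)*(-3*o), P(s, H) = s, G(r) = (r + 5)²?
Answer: -478200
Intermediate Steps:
G(r) = (5 + r)²
v(o) = 9*o*(5 + o)² (v(o) = -3*(5 + o)²*(-3*o) = -(-9)*o*(5 + o)² = 9*o*(5 + o)²)
(v(-41) + B(P(0, -3))) + 24*(18 - 17) = (9*(-41)*(5 - 41)² + 6*0²) + 24*(18 - 17) = (9*(-41)*(-36)² + 6*0) + 24*1 = (9*(-41)*1296 + 0) + 24 = (-478224 + 0) + 24 = -478224 + 24 = -478200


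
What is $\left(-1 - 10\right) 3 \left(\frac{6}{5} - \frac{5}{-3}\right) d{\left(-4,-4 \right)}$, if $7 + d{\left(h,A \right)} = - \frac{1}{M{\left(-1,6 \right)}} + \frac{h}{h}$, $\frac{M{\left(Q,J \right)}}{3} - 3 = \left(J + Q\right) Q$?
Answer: $\frac{3311}{6} \approx 551.83$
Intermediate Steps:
$M{\left(Q,J \right)} = 9 + 3 Q \left(J + Q\right)$ ($M{\left(Q,J \right)} = 9 + 3 \left(J + Q\right) Q = 9 + 3 Q \left(J + Q\right)$)
$d{\left(h,A \right)} = - \frac{35}{6}$ ($d{\left(h,A \right)} = -7 - \left(\frac{1}{9 + 3 \left(-1\right)^{2} + 3 \cdot 6 \left(-1\right)} - \frac{h}{h}\right) = -7 + \left(- \frac{1}{9 + 3 \cdot 1 - 18} + 1\right) = -7 + \left(- \frac{1}{9 + 3 - 18} + 1\right) = -7 + \left(- \frac{1}{-6} + 1\right) = -7 + \left(\left(-1\right) \left(- \frac{1}{6}\right) + 1\right) = -7 + \left(\frac{1}{6} + 1\right) = -7 + \frac{7}{6} = - \frac{35}{6}$)
$\left(-1 - 10\right) 3 \left(\frac{6}{5} - \frac{5}{-3}\right) d{\left(-4,-4 \right)} = \left(-1 - 10\right) 3 \left(\frac{6}{5} - \frac{5}{-3}\right) \left(- \frac{35}{6}\right) = - 11 \cdot 3 \left(6 \cdot \frac{1}{5} - - \frac{5}{3}\right) \left(- \frac{35}{6}\right) = - 11 \cdot 3 \left(\frac{6}{5} + \frac{5}{3}\right) \left(- \frac{35}{6}\right) = - 11 \cdot 3 \cdot \frac{43}{15} \left(- \frac{35}{6}\right) = - 11 \cdot \frac{43}{5} \left(- \frac{35}{6}\right) = \left(-11\right) \left(- \frac{301}{6}\right) = \frac{3311}{6}$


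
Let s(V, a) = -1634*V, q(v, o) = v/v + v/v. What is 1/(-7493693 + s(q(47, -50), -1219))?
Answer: -1/7496961 ≈ -1.3339e-7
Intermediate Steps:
q(v, o) = 2 (q(v, o) = 1 + 1 = 2)
1/(-7493693 + s(q(47, -50), -1219)) = 1/(-7493693 - 1634*2) = 1/(-7493693 - 3268) = 1/(-7496961) = -1/7496961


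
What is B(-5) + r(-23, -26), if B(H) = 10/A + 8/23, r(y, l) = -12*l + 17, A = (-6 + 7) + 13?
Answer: 53140/161 ≈ 330.06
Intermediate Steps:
A = 14 (A = 1 + 13 = 14)
r(y, l) = 17 - 12*l
B(H) = 171/161 (B(H) = 10/14 + 8/23 = 10*(1/14) + 8*(1/23) = 5/7 + 8/23 = 171/161)
B(-5) + r(-23, -26) = 171/161 + (17 - 12*(-26)) = 171/161 + (17 + 312) = 171/161 + 329 = 53140/161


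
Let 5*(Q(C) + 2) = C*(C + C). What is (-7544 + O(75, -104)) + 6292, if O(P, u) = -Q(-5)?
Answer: -1260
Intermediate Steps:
Q(C) = -2 + 2*C**2/5 (Q(C) = -2 + (C*(C + C))/5 = -2 + (C*(2*C))/5 = -2 + (2*C**2)/5 = -2 + 2*C**2/5)
O(P, u) = -8 (O(P, u) = -(-2 + (2/5)*(-5)**2) = -(-2 + (2/5)*25) = -(-2 + 10) = -1*8 = -8)
(-7544 + O(75, -104)) + 6292 = (-7544 - 8) + 6292 = -7552 + 6292 = -1260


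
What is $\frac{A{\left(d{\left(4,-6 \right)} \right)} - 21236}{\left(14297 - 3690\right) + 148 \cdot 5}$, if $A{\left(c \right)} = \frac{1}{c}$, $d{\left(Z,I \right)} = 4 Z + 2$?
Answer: $- \frac{382247}{204246} \approx -1.8715$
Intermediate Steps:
$d{\left(Z,I \right)} = 2 + 4 Z$
$\frac{A{\left(d{\left(4,-6 \right)} \right)} - 21236}{\left(14297 - 3690\right) + 148 \cdot 5} = \frac{\frac{1}{2 + 4 \cdot 4} - 21236}{\left(14297 - 3690\right) + 148 \cdot 5} = \frac{\frac{1}{2 + 16} - 21236}{10607 + 740} = \frac{\frac{1}{18} - 21236}{11347} = \left(\frac{1}{18} - 21236\right) \frac{1}{11347} = \left(- \frac{382247}{18}\right) \frac{1}{11347} = - \frac{382247}{204246}$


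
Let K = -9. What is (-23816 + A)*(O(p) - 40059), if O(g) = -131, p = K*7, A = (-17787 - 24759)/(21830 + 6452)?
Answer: 13536125792510/14141 ≈ 9.5722e+8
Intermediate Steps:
A = -21273/14141 (A = -42546/28282 = -42546*1/28282 = -21273/14141 ≈ -1.5043)
p = -63 (p = -9*7 = -63)
(-23816 + A)*(O(p) - 40059) = (-23816 - 21273/14141)*(-131 - 40059) = -336803329/14141*(-40190) = 13536125792510/14141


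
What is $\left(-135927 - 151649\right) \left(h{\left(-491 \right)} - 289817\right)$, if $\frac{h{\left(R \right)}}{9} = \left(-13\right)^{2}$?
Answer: $82907010496$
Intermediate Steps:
$h{\left(R \right)} = 1521$ ($h{\left(R \right)} = 9 \left(-13\right)^{2} = 9 \cdot 169 = 1521$)
$\left(-135927 - 151649\right) \left(h{\left(-491 \right)} - 289817\right) = \left(-135927 - 151649\right) \left(1521 - 289817\right) = \left(-287576\right) \left(-288296\right) = 82907010496$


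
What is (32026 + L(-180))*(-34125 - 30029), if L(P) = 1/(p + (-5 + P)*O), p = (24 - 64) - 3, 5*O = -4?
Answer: -215732644574/105 ≈ -2.0546e+9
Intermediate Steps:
O = -4/5 (O = (1/5)*(-4) = -4/5 ≈ -0.80000)
p = -43 (p = -40 - 3 = -43)
L(P) = 1/(-39 - 4*P/5) (L(P) = 1/(-43 + (-5 + P)*(-4/5)) = 1/(-43 + (4 - 4*P/5)) = 1/(-39 - 4*P/5))
(32026 + L(-180))*(-34125 - 30029) = (32026 - 5/(195 + 4*(-180)))*(-34125 - 30029) = (32026 - 5/(195 - 720))*(-64154) = (32026 - 5/(-525))*(-64154) = (32026 - 5*(-1/525))*(-64154) = (32026 + 1/105)*(-64154) = (3362731/105)*(-64154) = -215732644574/105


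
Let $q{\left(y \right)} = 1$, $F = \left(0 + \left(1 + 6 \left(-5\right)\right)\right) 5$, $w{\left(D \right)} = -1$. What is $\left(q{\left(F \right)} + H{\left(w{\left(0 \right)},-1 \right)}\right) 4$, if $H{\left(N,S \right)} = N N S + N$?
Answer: $-4$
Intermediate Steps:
$H{\left(N,S \right)} = N + S N^{2}$ ($H{\left(N,S \right)} = N^{2} S + N = S N^{2} + N = N + S N^{2}$)
$F = -145$ ($F = \left(0 + \left(1 - 30\right)\right) 5 = \left(0 - 29\right) 5 = \left(-29\right) 5 = -145$)
$\left(q{\left(F \right)} + H{\left(w{\left(0 \right)},-1 \right)}\right) 4 = \left(1 - \left(1 - -1\right)\right) 4 = \left(1 - \left(1 + 1\right)\right) 4 = \left(1 - 2\right) 4 = \left(-1\right) 4 = -4$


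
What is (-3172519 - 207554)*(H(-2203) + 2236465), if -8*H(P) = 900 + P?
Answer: -60479723930679/8 ≈ -7.5600e+12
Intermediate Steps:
H(P) = -225/2 - P/8 (H(P) = -(900 + P)/8 = -225/2 - P/8)
(-3172519 - 207554)*(H(-2203) + 2236465) = (-3172519 - 207554)*((-225/2 - 1/8*(-2203)) + 2236465) = -3380073*((-225/2 + 2203/8) + 2236465) = -3380073*(1303/8 + 2236465) = -3380073*17893023/8 = -60479723930679/8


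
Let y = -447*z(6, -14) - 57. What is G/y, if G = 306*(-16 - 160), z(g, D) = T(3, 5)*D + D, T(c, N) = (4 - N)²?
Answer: -17952/4153 ≈ -4.3227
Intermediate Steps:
z(g, D) = 2*D (z(g, D) = (-4 + 5)²*D + D = 1²*D + D = 1*D + D = D + D = 2*D)
G = -53856 (G = 306*(-176) = -53856)
y = 12459 (y = -894*(-14) - 57 = -447*(-28) - 57 = 12516 - 57 = 12459)
G/y = -53856/12459 = -53856*1/12459 = -17952/4153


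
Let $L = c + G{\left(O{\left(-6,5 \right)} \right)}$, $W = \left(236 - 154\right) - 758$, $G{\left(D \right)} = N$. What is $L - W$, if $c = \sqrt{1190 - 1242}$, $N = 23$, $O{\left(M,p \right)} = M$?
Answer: $699 + 2 i \sqrt{13} \approx 699.0 + 7.2111 i$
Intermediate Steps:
$G{\left(D \right)} = 23$
$c = 2 i \sqrt{13}$ ($c = \sqrt{-52} = 2 i \sqrt{13} \approx 7.2111 i$)
$W = -676$ ($W = \left(236 - 154\right) - 758 = 82 - 758 = -676$)
$L = 23 + 2 i \sqrt{13}$ ($L = 2 i \sqrt{13} + 23 = 23 + 2 i \sqrt{13} \approx 23.0 + 7.2111 i$)
$L - W = \left(23 + 2 i \sqrt{13}\right) - -676 = \left(23 + 2 i \sqrt{13}\right) + 676 = 699 + 2 i \sqrt{13}$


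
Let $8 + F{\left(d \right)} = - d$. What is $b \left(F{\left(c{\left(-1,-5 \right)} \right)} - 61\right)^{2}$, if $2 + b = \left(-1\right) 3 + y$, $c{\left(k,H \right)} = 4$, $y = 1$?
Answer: $-21316$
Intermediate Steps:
$F{\left(d \right)} = -8 - d$
$b = -4$ ($b = -2 + \left(\left(-1\right) 3 + 1\right) = -2 + \left(-3 + 1\right) = -2 - 2 = -4$)
$b \left(F{\left(c{\left(-1,-5 \right)} \right)} - 61\right)^{2} = - 4 \left(\left(-8 - 4\right) - 61\right)^{2} = - 4 \left(-12 - 61\right)^{2} = - 4 \left(-73\right)^{2} = \left(-4\right) 5329 = -21316$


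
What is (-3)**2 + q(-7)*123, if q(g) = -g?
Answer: 870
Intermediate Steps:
(-3)**2 + q(-7)*123 = (-3)**2 - 1*(-7)*123 = 9 + 7*123 = 9 + 861 = 870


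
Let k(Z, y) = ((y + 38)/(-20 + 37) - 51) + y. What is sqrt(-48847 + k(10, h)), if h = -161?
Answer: I*sqrt(14180142)/17 ≈ 221.51*I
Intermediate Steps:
k(Z, y) = -829/17 + 18*y/17 (k(Z, y) = ((38 + y)/17 - 51) + y = ((38 + y)*(1/17) - 51) + y = ((38/17 + y/17) - 51) + y = (-829/17 + y/17) + y = -829/17 + 18*y/17)
sqrt(-48847 + k(10, h)) = sqrt(-48847 + (-829/17 + (18/17)*(-161))) = sqrt(-48847 + (-829/17 - 2898/17)) = sqrt(-48847 - 3727/17) = sqrt(-834126/17) = I*sqrt(14180142)/17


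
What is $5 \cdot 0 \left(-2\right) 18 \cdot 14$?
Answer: $0$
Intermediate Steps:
$5 \cdot 0 \left(-2\right) 18 \cdot 14 = 0 \left(-2\right) 18 \cdot 14 = 0 \cdot 18 \cdot 14 = 0 \cdot 14 = 0$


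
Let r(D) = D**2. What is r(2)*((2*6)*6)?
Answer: 288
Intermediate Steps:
r(2)*((2*6)*6) = 2**2*((2*6)*6) = 4*(12*6) = 4*72 = 288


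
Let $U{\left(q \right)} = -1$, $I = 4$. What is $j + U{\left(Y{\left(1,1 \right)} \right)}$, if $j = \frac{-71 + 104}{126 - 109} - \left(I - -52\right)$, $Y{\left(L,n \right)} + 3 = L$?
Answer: $- \frac{936}{17} \approx -55.059$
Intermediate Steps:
$Y{\left(L,n \right)} = -3 + L$
$j = - \frac{919}{17}$ ($j = \frac{-71 + 104}{126 - 109} - \left(4 - -52\right) = \frac{33}{17} - \left(4 + 52\right) = 33 \cdot \frac{1}{17} - 56 = \frac{33}{17} - 56 = - \frac{919}{17} \approx -54.059$)
$j + U{\left(Y{\left(1,1 \right)} \right)} = - \frac{919}{17} - 1 = - \frac{936}{17}$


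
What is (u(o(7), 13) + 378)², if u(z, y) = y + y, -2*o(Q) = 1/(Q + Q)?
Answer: 163216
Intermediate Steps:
o(Q) = -1/(4*Q) (o(Q) = -1/(2*(Q + Q)) = -1/(2*Q)/2 = -1/(4*Q))
u(z, y) = 2*y
(u(o(7), 13) + 378)² = (2*13 + 378)² = (26 + 378)² = 404² = 163216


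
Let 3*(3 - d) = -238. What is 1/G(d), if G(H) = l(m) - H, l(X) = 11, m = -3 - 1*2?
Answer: -3/214 ≈ -0.014019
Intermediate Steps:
m = -5 (m = -3 - 2 = -5)
d = 247/3 (d = 3 - ⅓*(-238) = 3 + 238/3 = 247/3 ≈ 82.333)
G(H) = 11 - H
1/G(d) = 1/(11 - 1*247/3) = 1/(11 - 247/3) = 1/(-214/3) = -3/214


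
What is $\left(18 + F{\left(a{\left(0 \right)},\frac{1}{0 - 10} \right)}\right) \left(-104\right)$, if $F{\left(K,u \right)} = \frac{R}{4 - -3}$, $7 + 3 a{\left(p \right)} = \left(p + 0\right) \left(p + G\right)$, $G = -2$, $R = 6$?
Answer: $- \frac{13728}{7} \approx -1961.1$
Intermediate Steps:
$a{\left(p \right)} = - \frac{7}{3} + \frac{p \left(-2 + p\right)}{3}$ ($a{\left(p \right)} = - \frac{7}{3} + \frac{\left(p + 0\right) \left(p - 2\right)}{3} = - \frac{7}{3} + \frac{p \left(-2 + p\right)}{3}$)
$F{\left(K,u \right)} = \frac{6}{7}$ ($F{\left(K,u \right)} = \frac{6}{4 - -3} = \frac{6}{4 + 3} = \frac{6}{7}$)
$\left(18 + F{\left(a{\left(0 \right)},\frac{1}{0 - 10} \right)}\right) \left(-104\right) = \left(18 + \frac{6}{7}\right) \left(-104\right) = \frac{132}{7} \left(-104\right) = - \frac{13728}{7}$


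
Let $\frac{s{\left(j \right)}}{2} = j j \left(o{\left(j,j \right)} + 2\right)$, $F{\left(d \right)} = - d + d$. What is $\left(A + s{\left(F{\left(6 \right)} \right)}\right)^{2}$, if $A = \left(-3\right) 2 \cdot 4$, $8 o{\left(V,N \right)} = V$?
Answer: $576$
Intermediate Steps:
$o{\left(V,N \right)} = \frac{V}{8}$
$F{\left(d \right)} = 0$
$A = -24$ ($A = \left(-6\right) 4 = -24$)
$s{\left(j \right)} = 2 j^{2} \left(2 + \frac{j}{8}\right)$ ($s{\left(j \right)} = 2 j j \left(\frac{j}{8} + 2\right) = 2 j^{2} \left(2 + \frac{j}{8}\right)$)
$\left(A + s{\left(F{\left(6 \right)} \right)}\right)^{2} = \left(-24 + \frac{0^{2} \left(16 + 0\right)}{4}\right)^{2} = \left(-24 + \frac{1}{4} \cdot 0 \cdot 16\right)^{2} = \left(-24 + 0\right)^{2} = \left(-24\right)^{2} = 576$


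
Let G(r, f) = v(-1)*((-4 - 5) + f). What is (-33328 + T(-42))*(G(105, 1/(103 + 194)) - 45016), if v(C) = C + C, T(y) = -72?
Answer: 446371227200/297 ≈ 1.5029e+9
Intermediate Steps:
v(C) = 2*C
G(r, f) = 18 - 2*f (G(r, f) = (2*(-1))*((-4 - 5) + f) = -2*(-9 + f) = 18 - 2*f)
(-33328 + T(-42))*(G(105, 1/(103 + 194)) - 45016) = (-33328 - 72)*((18 - 2/(103 + 194)) - 45016) = -33400*((18 - 2/297) - 45016) = -33400*(5344/297 - 45016) = -33400*(-13364408/297) = 446371227200/297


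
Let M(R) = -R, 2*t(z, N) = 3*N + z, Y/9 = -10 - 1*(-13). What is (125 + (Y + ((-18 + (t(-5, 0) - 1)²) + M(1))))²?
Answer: 337561/16 ≈ 21098.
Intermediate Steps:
Y = 27 (Y = 9*(-10 - 1*(-13)) = 9*(-10 + 13) = 9*3 = 27)
t(z, N) = z/2 + 3*N/2 (t(z, N) = (3*N + z)/2 = (z + 3*N)/2 = z/2 + 3*N/2)
(125 + (Y + ((-18 + (t(-5, 0) - 1)²) + M(1))))² = (125 + (27 + ((-18 + (((½)*(-5) + (3/2)*0) - 1)²) - 1*1)))² = (125 + (27 + ((-18 + ((-5/2 + 0) - 1)²) - 1)))² = (125 + (27 + ((-18 + (-5/2 - 1)²) - 1)))² = (125 + (27 + ((-18 + (-7/2)²) - 1)))² = (125 + (27 + ((-18 + 49/4) - 1)))² = (125 + (27 + (-23/4 - 1)))² = (125 + (27 - 27/4))² = (125 + 81/4)² = (581/4)² = 337561/16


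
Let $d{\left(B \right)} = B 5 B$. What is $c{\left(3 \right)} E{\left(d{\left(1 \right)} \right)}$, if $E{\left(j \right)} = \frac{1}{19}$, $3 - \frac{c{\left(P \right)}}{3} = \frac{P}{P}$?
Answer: $\frac{6}{19} \approx 0.31579$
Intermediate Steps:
$c{\left(P \right)} = 6$ ($c{\left(P \right)} = 9 - 3 \frac{P}{P} = 9 - 3 = 6$)
$d{\left(B \right)} = 5 B^{2}$ ($d{\left(B \right)} = 5 B B = 5 B^{2}$)
$E{\left(j \right)} = \frac{1}{19}$
$c{\left(3 \right)} E{\left(d{\left(1 \right)} \right)} = 6 \cdot \frac{1}{19} = \frac{6}{19}$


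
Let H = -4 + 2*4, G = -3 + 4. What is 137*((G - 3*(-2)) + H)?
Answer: 1507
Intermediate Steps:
G = 1
H = 4 (H = -4 + 8 = 4)
137*((G - 3*(-2)) + H) = 137*((1 - 3*(-2)) + 4) = 137*((1 + 6) + 4) = 137*(7 + 4) = 137*11 = 1507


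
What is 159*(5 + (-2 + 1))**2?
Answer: 2544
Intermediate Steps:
159*(5 + (-2 + 1))**2 = 159*(5 - 1)**2 = 159*4**2 = 159*16 = 2544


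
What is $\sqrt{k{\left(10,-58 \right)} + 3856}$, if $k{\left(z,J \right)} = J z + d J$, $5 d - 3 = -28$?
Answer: $\sqrt{3566} \approx 59.716$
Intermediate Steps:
$d = -5$ ($d = \frac{3}{5} + \frac{1}{5} \left(-28\right) = \frac{3}{5} - \frac{28}{5} = -5$)
$k{\left(z,J \right)} = - 5 J + J z$ ($k{\left(z,J \right)} = J z - 5 J = - 5 J + J z$)
$\sqrt{k{\left(10,-58 \right)} + 3856} = \sqrt{- 58 \left(-5 + 10\right) + 3856} = \sqrt{\left(-58\right) 5 + 3856} = \sqrt{-290 + 3856} = \sqrt{3566}$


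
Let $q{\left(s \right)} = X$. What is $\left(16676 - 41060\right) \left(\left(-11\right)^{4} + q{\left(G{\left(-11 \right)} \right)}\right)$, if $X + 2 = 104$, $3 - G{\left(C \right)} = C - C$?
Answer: $-359493312$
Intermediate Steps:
$G{\left(C \right)} = 3$ ($G{\left(C \right)} = 3 - \left(C - C\right) = 3 - 0 = 3 + 0 = 3$)
$X = 102$ ($X = -2 + 104 = 102$)
$q{\left(s \right)} = 102$
$\left(16676 - 41060\right) \left(\left(-11\right)^{4} + q{\left(G{\left(-11 \right)} \right)}\right) = \left(16676 - 41060\right) \left(\left(-11\right)^{4} + 102\right) = - 24384 \left(14641 + 102\right) = \left(-24384\right) 14743 = -359493312$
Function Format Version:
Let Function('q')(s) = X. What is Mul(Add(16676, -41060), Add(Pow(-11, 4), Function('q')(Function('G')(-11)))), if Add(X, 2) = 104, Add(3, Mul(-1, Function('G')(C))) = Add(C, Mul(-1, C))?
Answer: -359493312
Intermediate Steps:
Function('G')(C) = 3 (Function('G')(C) = Add(3, Mul(-1, Add(C, Mul(-1, C)))) = Add(3, Mul(-1, 0)) = Add(3, 0) = 3)
X = 102 (X = Add(-2, 104) = 102)
Function('q')(s) = 102
Mul(Add(16676, -41060), Add(Pow(-11, 4), Function('q')(Function('G')(-11)))) = Mul(Add(16676, -41060), Add(Pow(-11, 4), 102)) = Mul(-24384, Add(14641, 102)) = Mul(-24384, 14743) = -359493312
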